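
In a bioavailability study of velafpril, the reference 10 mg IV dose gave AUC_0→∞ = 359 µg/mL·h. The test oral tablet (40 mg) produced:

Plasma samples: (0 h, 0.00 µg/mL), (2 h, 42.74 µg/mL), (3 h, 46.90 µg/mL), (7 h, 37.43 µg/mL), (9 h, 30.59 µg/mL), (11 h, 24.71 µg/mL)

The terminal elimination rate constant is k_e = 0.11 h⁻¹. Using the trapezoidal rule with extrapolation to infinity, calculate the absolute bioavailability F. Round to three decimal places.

Trapezoidal AUC_0→11 (oral tablet):
  [0→2]: (0.00+42.74)/2 × 2 = 42.74
  [2→3]: (42.74+46.90)/2 × 1 = 44.82
  [3→7]: (46.90+37.43)/2 × 4 = 168.66
  [7→9]: (37.43+30.59)/2 × 2 = 68.02
  [9→11]: (30.59+24.71)/2 × 2 = 55.3
  Sum = 379.54 µg/mL·h
Tail: C_last/k_e = 24.71/0.11 = 224.636
AUC_0→∞ (oral tablet) = 379.54 + 224.636 = 604.176 µg/mL·h
F = (AUC_ev/D_ev)/(AUC_iv/D_iv) = (604.176/40)/(359/10) = 15.1044/35.9 = 0.4207

F = 0.421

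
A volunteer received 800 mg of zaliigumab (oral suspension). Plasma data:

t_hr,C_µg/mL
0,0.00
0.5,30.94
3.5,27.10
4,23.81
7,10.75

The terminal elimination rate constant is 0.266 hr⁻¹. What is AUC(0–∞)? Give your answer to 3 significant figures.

AUC = 200 µg/mL·hr

Trapezoidal AUC_0→7:
  [0→0.5]: (0.00+30.94)/2 × 0.5 = 7.735
  [0.5→3.5]: (30.94+27.10)/2 × 3 = 87.06
  [3.5→4]: (27.10+23.81)/2 × 0.5 = 12.7275
  [4→7]: (23.81+10.75)/2 × 3 = 51.84
  Sum = 159.3625 µg/mL·hr
Extrapolated tail: C_last / k_e = 10.75 / 0.266 = 40.414
AUC_0→∞ = 159.3625 + 40.414 = 199.7765 µg/mL·hr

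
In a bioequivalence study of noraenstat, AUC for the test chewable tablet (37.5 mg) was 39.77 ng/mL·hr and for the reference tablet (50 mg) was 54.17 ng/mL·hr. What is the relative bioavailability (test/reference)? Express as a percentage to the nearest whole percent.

F_rel = (AUC_test/D_test) / (AUC_ref/D_ref)
      = (39.77/37.5) / (54.17/50)
      = 1.06053 / 1.0834 = 0.9789 = 97.89%

F_rel = 98%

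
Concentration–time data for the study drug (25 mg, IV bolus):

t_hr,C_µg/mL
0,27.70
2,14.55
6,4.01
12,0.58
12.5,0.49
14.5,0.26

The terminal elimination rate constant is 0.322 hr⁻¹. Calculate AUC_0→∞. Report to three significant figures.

Trapezoidal AUC_0→14.5:
  [0→2]: (27.70+14.55)/2 × 2 = 42.25
  [2→6]: (14.55+4.01)/2 × 4 = 37.12
  [6→12]: (4.01+0.58)/2 × 6 = 13.77
  [12→12.5]: (0.58+0.49)/2 × 0.5 = 0.2675
  [12.5→14.5]: (0.49+0.26)/2 × 2 = 0.75
  Sum = 94.1575 µg/mL·hr
Extrapolated tail: C_last / k_e = 0.26 / 0.322 = 0.807
AUC_0→∞ = 94.1575 + 0.807 = 94.9645 µg/mL·hr

AUC = 95.0 µg/mL·hr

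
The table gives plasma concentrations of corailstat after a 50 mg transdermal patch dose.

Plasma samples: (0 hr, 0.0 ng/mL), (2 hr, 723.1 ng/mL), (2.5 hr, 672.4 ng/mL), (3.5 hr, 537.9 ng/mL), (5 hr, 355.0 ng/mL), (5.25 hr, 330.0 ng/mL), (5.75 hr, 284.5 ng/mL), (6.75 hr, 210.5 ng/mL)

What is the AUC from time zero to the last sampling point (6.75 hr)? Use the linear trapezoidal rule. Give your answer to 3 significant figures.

AUC = 2830 ng/mL·hr

Trapezoidal AUC_0→6.75:
  [0→2]: (0.0+723.1)/2 × 2 = 723.1
  [2→2.5]: (723.1+672.4)/2 × 0.5 = 348.875
  [2.5→3.5]: (672.4+537.9)/2 × 1 = 605.15
  [3.5→5]: (537.9+355.0)/2 × 1.5 = 669.675
  [5→5.25]: (355.0+330.0)/2 × 0.25 = 85.625
  [5.25→5.75]: (330.0+284.5)/2 × 0.5 = 153.625
  [5.75→6.75]: (284.5+210.5)/2 × 1 = 247.5
  Sum = 2833.55 ng/mL·hr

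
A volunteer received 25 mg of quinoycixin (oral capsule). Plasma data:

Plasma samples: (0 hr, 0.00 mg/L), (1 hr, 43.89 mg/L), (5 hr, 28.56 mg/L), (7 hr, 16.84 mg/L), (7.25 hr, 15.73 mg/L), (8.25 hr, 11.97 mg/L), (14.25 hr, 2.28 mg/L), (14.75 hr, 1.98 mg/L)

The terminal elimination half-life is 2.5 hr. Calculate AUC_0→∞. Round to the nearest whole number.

AUC = 281 mg/L·hr

Trapezoidal AUC_0→14.75:
  [0→1]: (0.00+43.89)/2 × 1 = 21.945
  [1→5]: (43.89+28.56)/2 × 4 = 144.9
  [5→7]: (28.56+16.84)/2 × 2 = 45.4
  [7→7.25]: (16.84+15.73)/2 × 0.25 = 4.07125
  [7.25→8.25]: (15.73+11.97)/2 × 1 = 13.85
  [8.25→14.25]: (11.97+2.28)/2 × 6 = 42.75
  [14.25→14.75]: (2.28+1.98)/2 × 0.5 = 1.065
  Sum = 273.98125 mg/L·hr
k_e = ln2 / t½ = 0.693147 / 2.5 = 0.2773 hr^-1
Extrapolated tail: C_last / k_e = 1.98 / 0.2773 = 7.140
AUC_0→∞ = 273.98125 + 7.140 = 281.12125 mg/L·hr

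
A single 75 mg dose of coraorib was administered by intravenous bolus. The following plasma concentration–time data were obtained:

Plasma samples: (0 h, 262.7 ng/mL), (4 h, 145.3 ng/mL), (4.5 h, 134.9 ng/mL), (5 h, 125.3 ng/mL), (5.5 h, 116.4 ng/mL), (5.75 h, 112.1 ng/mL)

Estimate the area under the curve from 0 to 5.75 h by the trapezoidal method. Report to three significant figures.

AUC = 1040 ng/mL·h

Trapezoidal AUC_0→5.75:
  [0→4]: (262.7+145.3)/2 × 4 = 816.0
  [4→4.5]: (145.3+134.9)/2 × 0.5 = 70.05
  [4.5→5]: (134.9+125.3)/2 × 0.5 = 65.05
  [5→5.5]: (125.3+116.4)/2 × 0.5 = 60.425
  [5.5→5.75]: (116.4+112.1)/2 × 0.25 = 28.5625
  Sum = 1040.0875 ng/mL·h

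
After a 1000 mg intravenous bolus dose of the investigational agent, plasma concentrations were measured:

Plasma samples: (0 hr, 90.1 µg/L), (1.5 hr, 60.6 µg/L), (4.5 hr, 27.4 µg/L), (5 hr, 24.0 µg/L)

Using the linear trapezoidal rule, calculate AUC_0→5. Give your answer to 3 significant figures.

Trapezoidal AUC_0→5:
  [0→1.5]: (90.1+60.6)/2 × 1.5 = 113.025
  [1.5→4.5]: (60.6+27.4)/2 × 3 = 132.0
  [4.5→5]: (27.4+24.0)/2 × 0.5 = 12.85
  Sum = 257.875 µg/L·hr

AUC = 258 µg/L·hr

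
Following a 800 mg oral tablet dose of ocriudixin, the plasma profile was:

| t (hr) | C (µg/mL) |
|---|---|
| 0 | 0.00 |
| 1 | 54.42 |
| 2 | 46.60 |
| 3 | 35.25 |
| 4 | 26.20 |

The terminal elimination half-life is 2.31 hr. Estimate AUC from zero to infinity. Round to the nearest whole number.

AUC = 237 µg/mL·hr

Trapezoidal AUC_0→4:
  [0→1]: (0.00+54.42)/2 × 1 = 27.21
  [1→2]: (54.42+46.60)/2 × 1 = 50.51
  [2→3]: (46.60+35.25)/2 × 1 = 40.925
  [3→4]: (35.25+26.20)/2 × 1 = 30.725
  Sum = 149.37 µg/mL·hr
k_e = ln2 / t½ = 0.693147 / 2.31 = 0.3001 hr^-1
Extrapolated tail: C_last / k_e = 26.20 / 0.3001 = 87.304
AUC_0→∞ = 149.37 + 87.304 = 236.674 µg/mL·hr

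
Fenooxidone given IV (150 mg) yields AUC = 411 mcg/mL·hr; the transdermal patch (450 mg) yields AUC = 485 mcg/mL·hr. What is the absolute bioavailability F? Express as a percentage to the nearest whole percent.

F = 39%

F = (AUC_ev / D_ev) / (AUC_iv / D_iv)
  = (485/450) / (411/150)
  = 1.07778 / 2.74 = 0.3934
  = 39.34%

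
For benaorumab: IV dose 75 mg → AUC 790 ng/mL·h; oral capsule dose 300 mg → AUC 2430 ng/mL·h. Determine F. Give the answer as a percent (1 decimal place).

F = (AUC_ev / D_ev) / (AUC_iv / D_iv)
  = (2430/300) / (790/75)
  = 8.1 / 10.5333 = 0.7690
  = 76.90%

F = 76.9%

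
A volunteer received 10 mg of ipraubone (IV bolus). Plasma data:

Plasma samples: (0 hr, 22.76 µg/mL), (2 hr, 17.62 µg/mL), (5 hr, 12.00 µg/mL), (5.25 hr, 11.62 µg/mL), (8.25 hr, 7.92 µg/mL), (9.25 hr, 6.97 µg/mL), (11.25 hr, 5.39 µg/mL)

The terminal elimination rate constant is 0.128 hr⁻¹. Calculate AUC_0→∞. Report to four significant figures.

Trapezoidal AUC_0→11.25:
  [0→2]: (22.76+17.62)/2 × 2 = 40.38
  [2→5]: (17.62+12.00)/2 × 3 = 44.43
  [5→5.25]: (12.00+11.62)/2 × 0.25 = 2.9525
  [5.25→8.25]: (11.62+7.92)/2 × 3 = 29.31
  [8.25→9.25]: (7.92+6.97)/2 × 1 = 7.445
  [9.25→11.25]: (6.97+5.39)/2 × 2 = 12.36
  Sum = 136.8775 µg/mL·hr
Extrapolated tail: C_last / k_e = 5.39 / 0.128 = 42.109
AUC_0→∞ = 136.8775 + 42.109 = 178.9865 µg/mL·hr

AUC = 179.0 µg/mL·hr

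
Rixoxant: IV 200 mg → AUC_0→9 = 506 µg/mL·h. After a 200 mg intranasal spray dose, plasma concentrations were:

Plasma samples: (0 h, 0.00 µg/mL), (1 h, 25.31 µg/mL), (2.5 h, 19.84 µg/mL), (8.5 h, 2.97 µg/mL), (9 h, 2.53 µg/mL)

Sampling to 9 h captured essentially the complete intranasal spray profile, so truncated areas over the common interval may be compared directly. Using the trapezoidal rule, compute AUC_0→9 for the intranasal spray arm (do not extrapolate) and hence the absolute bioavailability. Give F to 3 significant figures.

F = 0.230

Trapezoidal AUC_0→9 (intranasal spray):
  [0→1]: (0.00+25.31)/2 × 1 = 12.655
  [1→2.5]: (25.31+19.84)/2 × 1.5 = 33.8625
  [2.5→8.5]: (19.84+2.97)/2 × 6 = 68.43
  [8.5→9]: (2.97+2.53)/2 × 0.5 = 1.375
  Sum = 116.3225 µg/mL·h
F = (AUC_ev/D_ev)/(AUC_iv/D_iv) = (116.3225/200)/(506/200) = 0.5816125/2.53 = 0.2299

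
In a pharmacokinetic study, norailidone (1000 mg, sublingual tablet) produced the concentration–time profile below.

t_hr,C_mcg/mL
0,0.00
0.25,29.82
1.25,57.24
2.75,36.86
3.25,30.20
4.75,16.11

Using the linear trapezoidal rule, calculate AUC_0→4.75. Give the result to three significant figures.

Trapezoidal AUC_0→4.75:
  [0→0.25]: (0.00+29.82)/2 × 0.25 = 3.7275
  [0.25→1.25]: (29.82+57.24)/2 × 1 = 43.53
  [1.25→2.75]: (57.24+36.86)/2 × 1.5 = 70.575
  [2.75→3.25]: (36.86+30.20)/2 × 0.5 = 16.765
  [3.25→4.75]: (30.20+16.11)/2 × 1.5 = 34.7325
  Sum = 169.33 mcg/mL·hr

AUC = 169 mcg/mL·hr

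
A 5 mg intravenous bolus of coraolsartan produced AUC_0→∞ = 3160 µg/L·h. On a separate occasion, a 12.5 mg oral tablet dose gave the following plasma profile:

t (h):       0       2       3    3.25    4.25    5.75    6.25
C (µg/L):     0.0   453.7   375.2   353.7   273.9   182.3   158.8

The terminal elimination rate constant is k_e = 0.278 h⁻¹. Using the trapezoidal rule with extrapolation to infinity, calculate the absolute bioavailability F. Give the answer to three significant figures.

F = 0.288

Trapezoidal AUC_0→6.25 (oral tablet):
  [0→2]: (0.0+453.7)/2 × 2 = 453.7
  [2→3]: (453.7+375.2)/2 × 1 = 414.45
  [3→3.25]: (375.2+353.7)/2 × 0.25 = 91.1125
  [3.25→4.25]: (353.7+273.9)/2 × 1 = 313.8
  [4.25→5.75]: (273.9+182.3)/2 × 1.5 = 342.15
  [5.75→6.25]: (182.3+158.8)/2 × 0.5 = 85.275
  Sum = 1700.4875 µg/L·h
Tail: C_last/k_e = 158.8/0.278 = 571.223
AUC_0→∞ (oral tablet) = 1700.4875 + 571.223 = 2271.7105 µg/L·h
F = (AUC_ev/D_ev)/(AUC_iv/D_iv) = (2271.7105/12.5)/(3160/5) = 181.73684/632 = 0.2876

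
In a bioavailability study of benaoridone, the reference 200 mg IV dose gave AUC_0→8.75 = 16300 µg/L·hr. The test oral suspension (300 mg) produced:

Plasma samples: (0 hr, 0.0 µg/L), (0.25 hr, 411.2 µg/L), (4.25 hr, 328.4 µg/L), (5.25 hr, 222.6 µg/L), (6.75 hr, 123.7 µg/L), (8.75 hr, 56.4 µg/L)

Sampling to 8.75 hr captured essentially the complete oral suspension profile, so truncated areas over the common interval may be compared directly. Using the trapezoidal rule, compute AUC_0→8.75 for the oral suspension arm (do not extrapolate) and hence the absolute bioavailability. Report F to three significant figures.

F = 0.0919

Trapezoidal AUC_0→8.75 (oral suspension):
  [0→0.25]: (0.0+411.2)/2 × 0.25 = 51.4
  [0.25→4.25]: (411.2+328.4)/2 × 4 = 1479.2
  [4.25→5.25]: (328.4+222.6)/2 × 1 = 275.5
  [5.25→6.75]: (222.6+123.7)/2 × 1.5 = 259.725
  [6.75→8.75]: (123.7+56.4)/2 × 2 = 180.1
  Sum = 2245.925 µg/L·hr
F = (AUC_ev/D_ev)/(AUC_iv/D_iv) = (2245.925/300)/(16300/200) = 7.48642/81.5 = 0.0919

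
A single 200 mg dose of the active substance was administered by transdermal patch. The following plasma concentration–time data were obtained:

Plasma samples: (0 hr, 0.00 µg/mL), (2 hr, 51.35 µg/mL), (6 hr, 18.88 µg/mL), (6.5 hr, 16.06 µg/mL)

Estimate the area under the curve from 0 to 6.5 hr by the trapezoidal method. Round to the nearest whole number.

AUC = 201 µg/mL·hr

Trapezoidal AUC_0→6.5:
  [0→2]: (0.00+51.35)/2 × 2 = 51.35
  [2→6]: (51.35+18.88)/2 × 4 = 140.46
  [6→6.5]: (18.88+16.06)/2 × 0.5 = 8.735
  Sum = 200.545 µg/mL·hr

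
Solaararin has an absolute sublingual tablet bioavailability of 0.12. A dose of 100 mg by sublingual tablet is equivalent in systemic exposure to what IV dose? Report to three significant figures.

D_iv = 12.0 mg

Systemic exposure from an extravascular dose = F × D_ev, so the equivalent IV dose is F × D_ev.
D_iv = F × D_ev = 0.12 × 100 = 12 mg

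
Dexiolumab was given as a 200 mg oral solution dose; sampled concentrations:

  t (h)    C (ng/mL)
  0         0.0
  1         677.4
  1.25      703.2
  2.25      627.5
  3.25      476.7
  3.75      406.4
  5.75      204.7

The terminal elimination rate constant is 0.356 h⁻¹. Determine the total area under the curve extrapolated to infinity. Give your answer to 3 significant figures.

Trapezoidal AUC_0→5.75:
  [0→1]: (0.0+677.4)/2 × 1 = 338.7
  [1→1.25]: (677.4+703.2)/2 × 0.25 = 172.575
  [1.25→2.25]: (703.2+627.5)/2 × 1 = 665.35
  [2.25→3.25]: (627.5+476.7)/2 × 1 = 552.1
  [3.25→3.75]: (476.7+406.4)/2 × 0.5 = 220.775
  [3.75→5.75]: (406.4+204.7)/2 × 2 = 611.1
  Sum = 2560.6 ng/mL·h
Extrapolated tail: C_last / k_e = 204.7 / 0.356 = 575.000
AUC_0→∞ = 2560.6 + 575.000 = 3135.6 ng/mL·h

AUC = 3140 ng/mL·h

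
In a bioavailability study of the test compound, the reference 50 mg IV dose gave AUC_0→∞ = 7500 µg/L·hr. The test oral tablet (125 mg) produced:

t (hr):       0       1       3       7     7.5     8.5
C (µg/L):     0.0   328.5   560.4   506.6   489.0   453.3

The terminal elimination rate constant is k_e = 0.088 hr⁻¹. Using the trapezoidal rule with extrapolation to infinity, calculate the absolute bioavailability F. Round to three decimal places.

F = 0.483

Trapezoidal AUC_0→8.5 (oral tablet):
  [0→1]: (0.0+328.5)/2 × 1 = 164.25
  [1→3]: (328.5+560.4)/2 × 2 = 888.9
  [3→7]: (560.4+506.6)/2 × 4 = 2134.0
  [7→7.5]: (506.6+489.0)/2 × 0.5 = 248.9
  [7.5→8.5]: (489.0+453.3)/2 × 1 = 471.15
  Sum = 3907.2 µg/L·hr
Tail: C_last/k_e = 453.3/0.088 = 5151.136
AUC_0→∞ (oral tablet) = 3907.2 + 5151.136 = 9058.336 µg/L·hr
F = (AUC_ev/D_ev)/(AUC_iv/D_iv) = (9058.336/125)/(7500/50) = 72.466688/150 = 0.4831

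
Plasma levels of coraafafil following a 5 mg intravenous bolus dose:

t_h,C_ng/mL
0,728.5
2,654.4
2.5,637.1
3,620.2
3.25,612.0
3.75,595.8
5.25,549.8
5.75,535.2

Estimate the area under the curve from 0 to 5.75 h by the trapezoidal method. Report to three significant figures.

AUC = 3610 ng/mL·h

Trapezoidal AUC_0→5.75:
  [0→2]: (728.5+654.4)/2 × 2 = 1382.9
  [2→2.5]: (654.4+637.1)/2 × 0.5 = 322.875
  [2.5→3]: (637.1+620.2)/2 × 0.5 = 314.325
  [3→3.25]: (620.2+612.0)/2 × 0.25 = 154.025
  [3.25→3.75]: (612.0+595.8)/2 × 0.5 = 301.95
  [3.75→5.25]: (595.8+549.8)/2 × 1.5 = 859.2
  [5.25→5.75]: (549.8+535.2)/2 × 0.5 = 271.25
  Sum = 3606.525 ng/mL·h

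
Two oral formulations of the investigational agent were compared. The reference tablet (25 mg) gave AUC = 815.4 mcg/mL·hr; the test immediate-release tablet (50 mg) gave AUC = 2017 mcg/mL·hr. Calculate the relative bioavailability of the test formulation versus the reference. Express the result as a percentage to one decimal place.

F_rel = (AUC_test/D_test) / (AUC_ref/D_ref)
      = (2017/50) / (815.4/25)
      = 40.34 / 32.616 = 1.2368 = 123.68%

F_rel = 123.7%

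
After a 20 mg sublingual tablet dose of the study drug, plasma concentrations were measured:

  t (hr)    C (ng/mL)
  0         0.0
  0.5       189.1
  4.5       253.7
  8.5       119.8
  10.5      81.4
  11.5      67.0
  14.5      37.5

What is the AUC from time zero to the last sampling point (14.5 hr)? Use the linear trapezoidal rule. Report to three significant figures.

AUC = 2110 ng/mL·hr

Trapezoidal AUC_0→14.5:
  [0→0.5]: (0.0+189.1)/2 × 0.5 = 47.275
  [0.5→4.5]: (189.1+253.7)/2 × 4 = 885.6
  [4.5→8.5]: (253.7+119.8)/2 × 4 = 747.0
  [8.5→10.5]: (119.8+81.4)/2 × 2 = 201.2
  [10.5→11.5]: (81.4+67.0)/2 × 1 = 74.2
  [11.5→14.5]: (67.0+37.5)/2 × 3 = 156.75
  Sum = 2112.025 ng/mL·hr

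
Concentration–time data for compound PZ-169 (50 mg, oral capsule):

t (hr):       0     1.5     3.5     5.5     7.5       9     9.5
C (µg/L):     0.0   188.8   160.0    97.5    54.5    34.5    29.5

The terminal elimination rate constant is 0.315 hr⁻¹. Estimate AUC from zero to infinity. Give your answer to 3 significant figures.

AUC = 1080 µg/L·hr

Trapezoidal AUC_0→9.5:
  [0→1.5]: (0.0+188.8)/2 × 1.5 = 141.6
  [1.5→3.5]: (188.8+160.0)/2 × 2 = 348.8
  [3.5→5.5]: (160.0+97.5)/2 × 2 = 257.5
  [5.5→7.5]: (97.5+54.5)/2 × 2 = 152.0
  [7.5→9]: (54.5+34.5)/2 × 1.5 = 66.75
  [9→9.5]: (34.5+29.5)/2 × 0.5 = 16.0
  Sum = 982.65 µg/L·hr
Extrapolated tail: C_last / k_e = 29.5 / 0.315 = 93.651
AUC_0→∞ = 982.65 + 93.651 = 1076.301 µg/L·hr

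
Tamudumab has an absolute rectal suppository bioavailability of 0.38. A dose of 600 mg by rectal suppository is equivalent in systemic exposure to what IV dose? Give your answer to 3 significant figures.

Systemic exposure from an extravascular dose = F × D_ev, so the equivalent IV dose is F × D_ev.
D_iv = F × D_ev = 0.38 × 600 = 228 mg

D_iv = 228 mg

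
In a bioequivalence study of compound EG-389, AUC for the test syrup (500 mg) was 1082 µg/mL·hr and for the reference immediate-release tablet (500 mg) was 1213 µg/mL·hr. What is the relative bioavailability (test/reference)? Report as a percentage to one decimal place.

F_rel = 89.2%

F_rel = (AUC_test/D_test) / (AUC_ref/D_ref)
      = (1082/500) / (1213/500)
      = 2.164 / 2.426 = 0.8920 = 89.20%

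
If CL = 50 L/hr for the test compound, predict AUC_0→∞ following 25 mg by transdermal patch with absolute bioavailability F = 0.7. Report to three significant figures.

AUC_0→∞ = F × Dose / CL
        = 0.7 × 25 / 50 = 0.35 mg/L·hr

AUC = 0.350 mg/L·hr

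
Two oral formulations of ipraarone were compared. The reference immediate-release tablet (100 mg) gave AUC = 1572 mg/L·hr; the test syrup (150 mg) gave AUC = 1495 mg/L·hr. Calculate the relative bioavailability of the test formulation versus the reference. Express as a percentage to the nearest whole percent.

F_rel = (AUC_test/D_test) / (AUC_ref/D_ref)
      = (1495/150) / (1572/100)
      = 9.96667 / 15.72 = 0.6340 = 63.40%

F_rel = 63%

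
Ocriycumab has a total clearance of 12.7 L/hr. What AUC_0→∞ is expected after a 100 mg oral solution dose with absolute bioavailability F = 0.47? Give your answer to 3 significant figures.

AUC_0→∞ = F × Dose / CL
        = 0.47 × 100 / 12.7 = 3.70079 mg/L·hr

AUC = 3.70 mg/L·hr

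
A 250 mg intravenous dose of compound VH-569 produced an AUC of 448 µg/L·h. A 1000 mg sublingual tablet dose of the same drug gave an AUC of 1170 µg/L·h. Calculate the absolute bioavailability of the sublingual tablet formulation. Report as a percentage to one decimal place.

F = 65.3%

F = (AUC_ev / D_ev) / (AUC_iv / D_iv)
  = (1170/1000) / (448/250)
  = 1.17 / 1.792 = 0.6529
  = 65.29%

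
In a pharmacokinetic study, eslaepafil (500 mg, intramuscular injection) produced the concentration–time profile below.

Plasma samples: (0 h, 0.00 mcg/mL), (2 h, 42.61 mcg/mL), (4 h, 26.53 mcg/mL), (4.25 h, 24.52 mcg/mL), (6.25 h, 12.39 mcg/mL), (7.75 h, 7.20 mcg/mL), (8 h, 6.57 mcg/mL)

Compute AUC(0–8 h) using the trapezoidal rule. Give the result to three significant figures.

Trapezoidal AUC_0→8:
  [0→2]: (0.00+42.61)/2 × 2 = 42.61
  [2→4]: (42.61+26.53)/2 × 2 = 69.14
  [4→4.25]: (26.53+24.52)/2 × 0.25 = 6.38125
  [4.25→6.25]: (24.52+12.39)/2 × 2 = 36.91
  [6.25→7.75]: (12.39+7.20)/2 × 1.5 = 14.6925
  [7.75→8]: (7.20+6.57)/2 × 0.25 = 1.72125
  Sum = 171.455 mcg/mL·h

AUC = 171 mcg/mL·h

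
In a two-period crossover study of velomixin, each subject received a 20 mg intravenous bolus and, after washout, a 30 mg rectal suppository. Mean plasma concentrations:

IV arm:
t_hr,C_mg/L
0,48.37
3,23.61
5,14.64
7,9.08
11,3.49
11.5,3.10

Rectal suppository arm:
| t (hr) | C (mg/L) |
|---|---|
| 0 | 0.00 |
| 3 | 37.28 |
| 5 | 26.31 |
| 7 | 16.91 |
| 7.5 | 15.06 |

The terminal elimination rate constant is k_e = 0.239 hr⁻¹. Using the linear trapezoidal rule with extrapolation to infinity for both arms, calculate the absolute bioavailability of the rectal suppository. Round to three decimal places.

F = 0.743

Trapezoidal AUC_0→11.5 (IV):
  [0→3]: (48.37+23.61)/2 × 3 = 107.97
  [3→5]: (23.61+14.64)/2 × 2 = 38.25
  [5→7]: (14.64+9.08)/2 × 2 = 23.72
  [7→11]: (9.08+3.49)/2 × 4 = 25.14
  [11→11.5]: (3.49+3.10)/2 × 0.5 = 1.6475
  Sum = 196.7275 mg/L·hr
IV tail: 3.10/0.239 = 12.971; AUC_iv,0→∞ = 196.7275 + 12.971 = 209.6985 mg/L·hr
Trapezoidal AUC_0→7.5 (rectal suppository):
  [0→3]: (0.00+37.28)/2 × 3 = 55.92
  [3→5]: (37.28+26.31)/2 × 2 = 63.59
  [5→7]: (26.31+16.91)/2 × 2 = 43.22
  [7→7.5]: (16.91+15.06)/2 × 0.5 = 7.9925
  Sum = 170.7225 mg/L·hr
rectal suppository tail: 15.06/0.239 = 63.013; AUC_ev,0→∞ = 170.7225 + 63.013 = 233.7355 mg/L·hr
F = (AUC_ev/D_ev)/(AUC_iv/D_iv) = (233.7355/30)/(209.6985/20) = 7.79118/10.484925 = 0.7431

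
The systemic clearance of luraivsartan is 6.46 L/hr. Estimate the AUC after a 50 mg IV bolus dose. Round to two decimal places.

AUC_0→∞ = Dose_iv / CL
        = 50 / 6.46 = 7.73994 mg/L·hr

AUC = 7.74 mg/L·hr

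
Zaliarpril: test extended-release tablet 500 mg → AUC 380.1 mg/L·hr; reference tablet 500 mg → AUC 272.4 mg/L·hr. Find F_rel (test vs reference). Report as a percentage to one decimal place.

F_rel = (AUC_test/D_test) / (AUC_ref/D_ref)
      = (380.1/500) / (272.4/500)
      = 0.7602 / 0.5448 = 1.3954 = 139.54%

F_rel = 139.5%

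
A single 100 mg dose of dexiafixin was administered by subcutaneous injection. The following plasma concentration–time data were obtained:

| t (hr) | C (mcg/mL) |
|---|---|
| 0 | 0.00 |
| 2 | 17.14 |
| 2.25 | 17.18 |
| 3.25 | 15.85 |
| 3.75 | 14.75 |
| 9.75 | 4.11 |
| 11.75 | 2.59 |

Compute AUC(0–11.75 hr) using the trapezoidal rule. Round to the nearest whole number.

Trapezoidal AUC_0→11.75:
  [0→2]: (0.00+17.14)/2 × 2 = 17.14
  [2→2.25]: (17.14+17.18)/2 × 0.25 = 4.29
  [2.25→3.25]: (17.18+15.85)/2 × 1 = 16.515
  [3.25→3.75]: (15.85+14.75)/2 × 0.5 = 7.65
  [3.75→9.75]: (14.75+4.11)/2 × 6 = 56.58
  [9.75→11.75]: (4.11+2.59)/2 × 2 = 6.7
  Sum = 108.875 mcg/mL·hr

AUC = 109 mcg/mL·hr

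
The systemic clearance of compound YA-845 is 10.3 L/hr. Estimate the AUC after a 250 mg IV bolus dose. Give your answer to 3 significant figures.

AUC = 24.3 mg/L·hr

AUC_0→∞ = Dose_iv / CL
        = 250 / 10.3 = 24.2718 mg/L·hr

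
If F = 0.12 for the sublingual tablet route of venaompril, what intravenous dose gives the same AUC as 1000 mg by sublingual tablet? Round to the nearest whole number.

Systemic exposure from an extravascular dose = F × D_ev, so the equivalent IV dose is F × D_ev.
D_iv = F × D_ev = 0.12 × 1000 = 120 mg

D_iv = 120 mg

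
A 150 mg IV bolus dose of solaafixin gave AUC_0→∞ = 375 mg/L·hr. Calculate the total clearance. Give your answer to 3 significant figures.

CL = 0.400 L/hr

CL = Dose_iv / AUC_0→∞
   = 150 / 375 = 0.4 L/hr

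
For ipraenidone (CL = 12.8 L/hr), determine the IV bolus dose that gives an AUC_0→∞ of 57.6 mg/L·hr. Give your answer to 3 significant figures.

Dose = 737 mg

Dose_iv = CL × AUC_0→∞
     = 12.8 × 57.6 = 737.28 mg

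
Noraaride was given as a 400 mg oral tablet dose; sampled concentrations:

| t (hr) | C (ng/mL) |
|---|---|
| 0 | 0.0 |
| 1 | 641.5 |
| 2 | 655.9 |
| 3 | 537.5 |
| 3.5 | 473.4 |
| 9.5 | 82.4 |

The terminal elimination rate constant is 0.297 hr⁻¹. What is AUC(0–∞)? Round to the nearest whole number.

Trapezoidal AUC_0→9.5:
  [0→1]: (0.0+641.5)/2 × 1 = 320.75
  [1→2]: (641.5+655.9)/2 × 1 = 648.7
  [2→3]: (655.9+537.5)/2 × 1 = 596.7
  [3→3.5]: (537.5+473.4)/2 × 0.5 = 252.725
  [3.5→9.5]: (473.4+82.4)/2 × 6 = 1667.4
  Sum = 3486.275 ng/mL·hr
Extrapolated tail: C_last / k_e = 82.4 / 0.297 = 277.441
AUC_0→∞ = 3486.275 + 277.441 = 3763.716 ng/mL·hr

AUC = 3764 ng/mL·hr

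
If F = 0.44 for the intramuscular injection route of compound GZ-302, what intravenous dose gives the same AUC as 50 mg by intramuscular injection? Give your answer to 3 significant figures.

Systemic exposure from an extravascular dose = F × D_ev, so the equivalent IV dose is F × D_ev.
D_iv = F × D_ev = 0.44 × 50 = 22 mg

D_iv = 22.0 mg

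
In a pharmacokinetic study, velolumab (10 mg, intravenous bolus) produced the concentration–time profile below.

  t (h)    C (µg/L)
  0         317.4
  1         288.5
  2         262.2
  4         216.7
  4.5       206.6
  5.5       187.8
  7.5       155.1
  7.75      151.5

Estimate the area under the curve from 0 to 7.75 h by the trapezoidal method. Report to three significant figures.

AUC = 1740 µg/L·h

Trapezoidal AUC_0→7.75:
  [0→1]: (317.4+288.5)/2 × 1 = 302.95
  [1→2]: (288.5+262.2)/2 × 1 = 275.35
  [2→4]: (262.2+216.7)/2 × 2 = 478.9
  [4→4.5]: (216.7+206.6)/2 × 0.5 = 105.825
  [4.5→5.5]: (206.6+187.8)/2 × 1 = 197.2
  [5.5→7.5]: (187.8+155.1)/2 × 2 = 342.9
  [7.5→7.75]: (155.1+151.5)/2 × 0.25 = 38.325
  Sum = 1741.45 µg/L·h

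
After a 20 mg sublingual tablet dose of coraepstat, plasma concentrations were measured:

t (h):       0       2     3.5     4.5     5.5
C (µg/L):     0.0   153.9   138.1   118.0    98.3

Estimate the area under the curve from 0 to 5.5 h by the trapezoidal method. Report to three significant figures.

AUC = 609 µg/L·h

Trapezoidal AUC_0→5.5:
  [0→2]: (0.0+153.9)/2 × 2 = 153.9
  [2→3.5]: (153.9+138.1)/2 × 1.5 = 219.0
  [3.5→4.5]: (138.1+118.0)/2 × 1 = 128.05
  [4.5→5.5]: (118.0+98.3)/2 × 1 = 108.15
  Sum = 609.1 µg/L·h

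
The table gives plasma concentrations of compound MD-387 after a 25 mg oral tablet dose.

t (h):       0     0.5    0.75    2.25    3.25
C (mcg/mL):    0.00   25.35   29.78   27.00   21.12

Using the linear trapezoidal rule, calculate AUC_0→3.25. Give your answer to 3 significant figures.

Trapezoidal AUC_0→3.25:
  [0→0.5]: (0.00+25.35)/2 × 0.5 = 6.3375
  [0.5→0.75]: (25.35+29.78)/2 × 0.25 = 6.89125
  [0.75→2.25]: (29.78+27.00)/2 × 1.5 = 42.585
  [2.25→3.25]: (27.00+21.12)/2 × 1 = 24.06
  Sum = 79.87375 mcg/mL·h

AUC = 79.9 mcg/mL·h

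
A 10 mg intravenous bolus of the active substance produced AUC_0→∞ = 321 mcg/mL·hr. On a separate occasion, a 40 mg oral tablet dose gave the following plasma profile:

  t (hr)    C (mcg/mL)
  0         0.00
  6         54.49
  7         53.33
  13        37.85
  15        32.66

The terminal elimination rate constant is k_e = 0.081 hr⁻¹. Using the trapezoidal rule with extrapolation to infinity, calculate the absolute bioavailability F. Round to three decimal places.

Trapezoidal AUC_0→15 (oral tablet):
  [0→6]: (0.00+54.49)/2 × 6 = 163.47
  [6→7]: (54.49+53.33)/2 × 1 = 53.91
  [7→13]: (53.33+37.85)/2 × 6 = 273.54
  [13→15]: (37.85+32.66)/2 × 2 = 70.51
  Sum = 561.43 mcg/mL·hr
Tail: C_last/k_e = 32.66/0.081 = 403.210
AUC_0→∞ (oral tablet) = 561.43 + 403.210 = 964.64 mcg/mL·hr
F = (AUC_ev/D_ev)/(AUC_iv/D_iv) = (964.64/40)/(321/10) = 24.116/32.1 = 0.7513

F = 0.751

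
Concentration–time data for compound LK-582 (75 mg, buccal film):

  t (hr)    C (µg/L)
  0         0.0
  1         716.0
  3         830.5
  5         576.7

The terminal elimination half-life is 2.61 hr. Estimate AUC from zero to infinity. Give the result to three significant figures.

AUC = 5480 µg/L·hr

Trapezoidal AUC_0→5:
  [0→1]: (0.0+716.0)/2 × 1 = 358.0
  [1→3]: (716.0+830.5)/2 × 2 = 1546.5
  [3→5]: (830.5+576.7)/2 × 2 = 1407.2
  Sum = 3311.7 µg/L·hr
k_e = ln2 / t½ = 0.693147 / 2.61 = 0.2656 hr^-1
Extrapolated tail: C_last / k_e = 576.7 / 0.2656 = 2171.310
AUC_0→∞ = 3311.7 + 2171.310 = 5483.01 µg/L·hr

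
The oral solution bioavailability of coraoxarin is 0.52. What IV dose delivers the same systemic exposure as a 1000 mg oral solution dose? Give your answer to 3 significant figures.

Systemic exposure from an extravascular dose = F × D_ev, so the equivalent IV dose is F × D_ev.
D_iv = F × D_ev = 0.52 × 1000 = 520 mg

D_iv = 520 mg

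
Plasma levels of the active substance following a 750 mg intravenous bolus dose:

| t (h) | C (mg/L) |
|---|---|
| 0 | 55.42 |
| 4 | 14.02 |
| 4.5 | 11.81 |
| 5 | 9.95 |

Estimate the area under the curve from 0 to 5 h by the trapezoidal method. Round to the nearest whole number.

AUC = 151 mg/L·h

Trapezoidal AUC_0→5:
  [0→4]: (55.42+14.02)/2 × 4 = 138.88
  [4→4.5]: (14.02+11.81)/2 × 0.5 = 6.4575
  [4.5→5]: (11.81+9.95)/2 × 0.5 = 5.44
  Sum = 150.7775 mg/L·h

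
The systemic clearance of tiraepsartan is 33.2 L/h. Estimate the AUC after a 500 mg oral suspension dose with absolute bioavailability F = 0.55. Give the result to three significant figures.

AUC_0→∞ = F × Dose / CL
        = 0.55 × 500 / 33.2 = 8.28313 mg/L·h

AUC = 8.28 mg/L·h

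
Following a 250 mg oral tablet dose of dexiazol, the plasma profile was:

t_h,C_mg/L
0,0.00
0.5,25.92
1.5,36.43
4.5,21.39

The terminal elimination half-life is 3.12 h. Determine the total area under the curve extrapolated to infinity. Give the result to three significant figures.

Trapezoidal AUC_0→4.5:
  [0→0.5]: (0.00+25.92)/2 × 0.5 = 6.48
  [0.5→1.5]: (25.92+36.43)/2 × 1 = 31.175
  [1.5→4.5]: (36.43+21.39)/2 × 3 = 86.73
  Sum = 124.385 mg/L·h
k_e = ln2 / t½ = 0.693147 / 3.12 = 0.2222 h^-1
Extrapolated tail: C_last / k_e = 21.39 / 0.2222 = 96.265
AUC_0→∞ = 124.385 + 96.265 = 220.65 mg/L·h

AUC = 221 mg/L·h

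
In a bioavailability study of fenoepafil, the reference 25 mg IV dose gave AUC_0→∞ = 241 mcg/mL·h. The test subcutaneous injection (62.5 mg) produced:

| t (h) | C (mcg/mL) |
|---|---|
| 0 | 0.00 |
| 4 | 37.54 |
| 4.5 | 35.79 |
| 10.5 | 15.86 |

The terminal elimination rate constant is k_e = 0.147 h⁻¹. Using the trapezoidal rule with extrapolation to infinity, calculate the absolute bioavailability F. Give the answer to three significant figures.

Trapezoidal AUC_0→10.5 (subcutaneous injection):
  [0→4]: (0.00+37.54)/2 × 4 = 75.08
  [4→4.5]: (37.54+35.79)/2 × 0.5 = 18.3325
  [4.5→10.5]: (35.79+15.86)/2 × 6 = 154.95
  Sum = 248.3625 mcg/mL·h
Tail: C_last/k_e = 15.86/0.147 = 107.891
AUC_0→∞ (subcutaneous injection) = 248.3625 + 107.891 = 356.2535 mcg/mL·h
F = (AUC_ev/D_ev)/(AUC_iv/D_iv) = (356.2535/62.5)/(241/25) = 5.700056/9.64 = 0.5913

F = 0.591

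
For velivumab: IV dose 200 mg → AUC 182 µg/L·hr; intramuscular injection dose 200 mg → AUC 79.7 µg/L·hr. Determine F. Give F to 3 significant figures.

F = 0.438

F = (AUC_ev / D_ev) / (AUC_iv / D_iv)
  = (79.7/200) / (182/200)
  = 0.3985 / 0.91 = 0.4379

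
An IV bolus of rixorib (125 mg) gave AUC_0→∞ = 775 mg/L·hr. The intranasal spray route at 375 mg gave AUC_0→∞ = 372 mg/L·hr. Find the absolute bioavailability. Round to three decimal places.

F = 0.160

F = (AUC_ev / D_ev) / (AUC_iv / D_iv)
  = (372/375) / (775/125)
  = 0.992 / 6.2 = 0.1600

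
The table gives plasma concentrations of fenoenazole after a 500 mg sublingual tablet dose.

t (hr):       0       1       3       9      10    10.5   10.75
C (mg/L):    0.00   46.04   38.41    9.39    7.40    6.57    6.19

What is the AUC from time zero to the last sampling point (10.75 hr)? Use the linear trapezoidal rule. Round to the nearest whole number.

Trapezoidal AUC_0→10.75:
  [0→1]: (0.00+46.04)/2 × 1 = 23.02
  [1→3]: (46.04+38.41)/2 × 2 = 84.45
  [3→9]: (38.41+9.39)/2 × 6 = 143.4
  [9→10]: (9.39+7.40)/2 × 1 = 8.395
  [10→10.5]: (7.40+6.57)/2 × 0.5 = 3.4925
  [10.5→10.75]: (6.57+6.19)/2 × 0.25 = 1.595
  Sum = 264.3525 mg/L·hr

AUC = 264 mg/L·hr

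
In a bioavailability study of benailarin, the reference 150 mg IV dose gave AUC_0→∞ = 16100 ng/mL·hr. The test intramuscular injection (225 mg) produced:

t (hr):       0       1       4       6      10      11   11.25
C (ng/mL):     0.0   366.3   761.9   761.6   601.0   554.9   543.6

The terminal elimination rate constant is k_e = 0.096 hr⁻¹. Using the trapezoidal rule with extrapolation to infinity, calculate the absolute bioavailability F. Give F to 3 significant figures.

F = 0.518

Trapezoidal AUC_0→11.25 (intramuscular injection):
  [0→1]: (0.0+366.3)/2 × 1 = 183.15
  [1→4]: (366.3+761.9)/2 × 3 = 1692.3
  [4→6]: (761.9+761.6)/2 × 2 = 1523.5
  [6→10]: (761.6+601.0)/2 × 4 = 2725.2
  [10→11]: (601.0+554.9)/2 × 1 = 577.95
  [11→11.25]: (554.9+543.6)/2 × 0.25 = 137.3125
  Sum = 6839.4125 ng/mL·hr
Tail: C_last/k_e = 543.6/0.096 = 5662.500
AUC_0→∞ (intramuscular injection) = 6839.4125 + 5662.500 = 12501.9125 ng/mL·hr
F = (AUC_ev/D_ev)/(AUC_iv/D_iv) = (12501.9125/225)/(16100/150) = 55.5641/107.333 = 0.5177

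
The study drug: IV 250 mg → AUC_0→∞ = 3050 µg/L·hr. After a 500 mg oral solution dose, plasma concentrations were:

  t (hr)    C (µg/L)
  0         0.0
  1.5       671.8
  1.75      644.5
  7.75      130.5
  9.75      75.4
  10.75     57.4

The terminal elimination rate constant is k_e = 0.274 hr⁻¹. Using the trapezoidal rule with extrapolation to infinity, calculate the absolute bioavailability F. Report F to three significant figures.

F = 0.570

Trapezoidal AUC_0→10.75 (oral solution):
  [0→1.5]: (0.0+671.8)/2 × 1.5 = 503.85
  [1.5→1.75]: (671.8+644.5)/2 × 0.25 = 164.5375
  [1.75→7.75]: (644.5+130.5)/2 × 6 = 2325.0
  [7.75→9.75]: (130.5+75.4)/2 × 2 = 205.9
  [9.75→10.75]: (75.4+57.4)/2 × 1 = 66.4
  Sum = 3265.6875 µg/L·hr
Tail: C_last/k_e = 57.4/0.274 = 209.489
AUC_0→∞ (oral solution) = 3265.6875 + 209.489 = 3475.1765 µg/L·hr
F = (AUC_ev/D_ev)/(AUC_iv/D_iv) = (3475.1765/500)/(3050/250) = 6.950353/12.2 = 0.5697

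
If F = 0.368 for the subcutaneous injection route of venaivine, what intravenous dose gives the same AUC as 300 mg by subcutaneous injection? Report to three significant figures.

Systemic exposure from an extravascular dose = F × D_ev, so the equivalent IV dose is F × D_ev.
D_iv = F × D_ev = 0.368 × 300 = 110.4 mg

D_iv = 110 mg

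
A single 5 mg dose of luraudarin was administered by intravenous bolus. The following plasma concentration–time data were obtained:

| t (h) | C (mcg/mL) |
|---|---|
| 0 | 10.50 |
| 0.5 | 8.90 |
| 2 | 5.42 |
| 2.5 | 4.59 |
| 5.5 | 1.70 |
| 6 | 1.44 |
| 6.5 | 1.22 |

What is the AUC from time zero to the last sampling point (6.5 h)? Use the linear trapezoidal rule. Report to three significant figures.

Trapezoidal AUC_0→6.5:
  [0→0.5]: (10.50+8.90)/2 × 0.5 = 4.85
  [0.5→2]: (8.90+5.42)/2 × 1.5 = 10.74
  [2→2.5]: (5.42+4.59)/2 × 0.5 = 2.5025
  [2.5→5.5]: (4.59+1.70)/2 × 3 = 9.435
  [5.5→6]: (1.70+1.44)/2 × 0.5 = 0.785
  [6→6.5]: (1.44+1.22)/2 × 0.5 = 0.665
  Sum = 28.9775 mcg/mL·h

AUC = 29.0 mcg/mL·h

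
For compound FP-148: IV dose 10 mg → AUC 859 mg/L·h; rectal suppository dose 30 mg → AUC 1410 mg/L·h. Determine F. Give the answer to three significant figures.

F = 0.547

F = (AUC_ev / D_ev) / (AUC_iv / D_iv)
  = (1410/30) / (859/10)
  = 47 / 85.9 = 0.5471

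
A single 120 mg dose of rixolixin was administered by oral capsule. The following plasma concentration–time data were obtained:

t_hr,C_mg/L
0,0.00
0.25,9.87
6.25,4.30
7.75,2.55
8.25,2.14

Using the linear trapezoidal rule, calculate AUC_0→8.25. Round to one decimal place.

Trapezoidal AUC_0→8.25:
  [0→0.25]: (0.00+9.87)/2 × 0.25 = 1.23375
  [0.25→6.25]: (9.87+4.30)/2 × 6 = 42.51
  [6.25→7.75]: (4.30+2.55)/2 × 1.5 = 5.1375
  [7.75→8.25]: (2.55+2.14)/2 × 0.5 = 1.1725
  Sum = 50.05375 mg/L·hr

AUC = 50.1 mg/L·hr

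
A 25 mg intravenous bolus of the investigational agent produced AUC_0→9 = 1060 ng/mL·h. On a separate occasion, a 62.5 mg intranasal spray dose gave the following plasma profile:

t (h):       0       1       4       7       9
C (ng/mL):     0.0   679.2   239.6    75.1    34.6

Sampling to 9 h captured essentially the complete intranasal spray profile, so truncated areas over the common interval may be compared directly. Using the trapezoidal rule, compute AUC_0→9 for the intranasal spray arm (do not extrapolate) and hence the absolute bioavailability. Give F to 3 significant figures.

F = 0.868

Trapezoidal AUC_0→9 (intranasal spray):
  [0→1]: (0.0+679.2)/2 × 1 = 339.6
  [1→4]: (679.2+239.6)/2 × 3 = 1378.2
  [4→7]: (239.6+75.1)/2 × 3 = 472.05
  [7→9]: (75.1+34.6)/2 × 2 = 109.7
  Sum = 2299.55 ng/mL·h
F = (AUC_ev/D_ev)/(AUC_iv/D_iv) = (2299.55/62.5)/(1060/25) = 36.7928/42.4 = 0.8678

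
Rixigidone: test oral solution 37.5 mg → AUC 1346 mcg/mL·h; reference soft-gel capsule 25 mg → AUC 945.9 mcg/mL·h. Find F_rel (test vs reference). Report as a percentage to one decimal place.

F_rel = (AUC_test/D_test) / (AUC_ref/D_ref)
      = (1346/37.5) / (945.9/25)
      = 35.8933 / 37.836 = 0.9487 = 94.87%

F_rel = 94.9%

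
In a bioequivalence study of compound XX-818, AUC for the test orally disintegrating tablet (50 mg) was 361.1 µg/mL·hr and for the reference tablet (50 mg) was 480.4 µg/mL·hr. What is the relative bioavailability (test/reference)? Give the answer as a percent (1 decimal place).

F_rel = (AUC_test/D_test) / (AUC_ref/D_ref)
      = (361.1/50) / (480.4/50)
      = 7.222 / 9.608 = 0.7517 = 75.17%

F_rel = 75.2%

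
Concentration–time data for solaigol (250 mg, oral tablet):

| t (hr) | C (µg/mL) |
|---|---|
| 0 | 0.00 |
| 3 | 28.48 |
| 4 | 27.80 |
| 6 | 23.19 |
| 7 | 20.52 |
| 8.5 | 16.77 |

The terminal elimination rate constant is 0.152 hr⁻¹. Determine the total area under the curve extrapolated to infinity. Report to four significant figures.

Trapezoidal AUC_0→8.5:
  [0→3]: (0.00+28.48)/2 × 3 = 42.72
  [3→4]: (28.48+27.80)/2 × 1 = 28.14
  [4→6]: (27.80+23.19)/2 × 2 = 50.99
  [6→7]: (23.19+20.52)/2 × 1 = 21.855
  [7→8.5]: (20.52+16.77)/2 × 1.5 = 27.9675
  Sum = 171.6725 µg/mL·hr
Extrapolated tail: C_last / k_e = 16.77 / 0.152 = 110.329
AUC_0→∞ = 171.6725 + 110.329 = 282.0015 µg/mL·hr

AUC = 282.0 µg/mL·hr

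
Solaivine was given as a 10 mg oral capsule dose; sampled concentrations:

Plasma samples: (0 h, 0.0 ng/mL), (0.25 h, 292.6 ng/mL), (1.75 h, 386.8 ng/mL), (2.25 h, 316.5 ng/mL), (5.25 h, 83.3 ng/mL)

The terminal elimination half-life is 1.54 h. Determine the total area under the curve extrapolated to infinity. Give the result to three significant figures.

AUC = 1510 ng/mL·h

Trapezoidal AUC_0→5.25:
  [0→0.25]: (0.0+292.6)/2 × 0.25 = 36.575
  [0.25→1.75]: (292.6+386.8)/2 × 1.5 = 509.55
  [1.75→2.25]: (386.8+316.5)/2 × 0.5 = 175.825
  [2.25→5.25]: (316.5+83.3)/2 × 3 = 599.7
  Sum = 1321.65 ng/mL·h
k_e = ln2 / t½ = 0.693147 / 1.54 = 0.4501 h^-1
Extrapolated tail: C_last / k_e = 83.3 / 0.4501 = 185.070
AUC_0→∞ = 1321.65 + 185.070 = 1506.72 ng/mL·h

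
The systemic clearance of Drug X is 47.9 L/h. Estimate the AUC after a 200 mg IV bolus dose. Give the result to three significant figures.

AUC = 4.18 mg/L·h

AUC_0→∞ = Dose_iv / CL
        = 200 / 47.9 = 4.17537 mg/L·h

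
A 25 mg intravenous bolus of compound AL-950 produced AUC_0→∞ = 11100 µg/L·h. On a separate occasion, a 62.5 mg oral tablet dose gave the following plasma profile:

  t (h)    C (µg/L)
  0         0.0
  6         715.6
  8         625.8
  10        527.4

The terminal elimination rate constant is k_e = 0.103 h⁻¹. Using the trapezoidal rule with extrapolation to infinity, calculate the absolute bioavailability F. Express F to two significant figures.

Trapezoidal AUC_0→10 (oral tablet):
  [0→6]: (0.0+715.6)/2 × 6 = 2146.8
  [6→8]: (715.6+625.8)/2 × 2 = 1341.4
  [8→10]: (625.8+527.4)/2 × 2 = 1153.2
  Sum = 4641.4 µg/L·h
Tail: C_last/k_e = 527.4/0.103 = 5120.388
AUC_0→∞ (oral tablet) = 4641.4 + 5120.388 = 9761.788 µg/L·h
F = (AUC_ev/D_ev)/(AUC_iv/D_iv) = (9761.788/62.5)/(11100/25) = 156.189/444 = 0.3518

F = 0.35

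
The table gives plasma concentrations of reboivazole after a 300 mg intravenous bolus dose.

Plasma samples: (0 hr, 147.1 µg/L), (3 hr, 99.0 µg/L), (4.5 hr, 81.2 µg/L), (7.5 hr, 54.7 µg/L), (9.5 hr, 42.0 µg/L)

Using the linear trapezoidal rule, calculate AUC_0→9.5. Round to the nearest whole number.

Trapezoidal AUC_0→9.5:
  [0→3]: (147.1+99.0)/2 × 3 = 369.15
  [3→4.5]: (99.0+81.2)/2 × 1.5 = 135.15
  [4.5→7.5]: (81.2+54.7)/2 × 3 = 203.85
  [7.5→9.5]: (54.7+42.0)/2 × 2 = 96.7
  Sum = 804.85 µg/L·hr

AUC = 805 µg/L·hr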